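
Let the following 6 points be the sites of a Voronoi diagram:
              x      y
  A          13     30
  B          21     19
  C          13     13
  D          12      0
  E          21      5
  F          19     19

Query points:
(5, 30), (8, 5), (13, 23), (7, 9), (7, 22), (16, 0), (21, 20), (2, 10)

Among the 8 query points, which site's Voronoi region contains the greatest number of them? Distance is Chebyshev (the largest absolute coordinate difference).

D

(5, 30) — d to each: A:8, B:16, C:17, D:30, E:25, F:14 → nearest is A
(8, 5) — d to each: A:25, B:14, C:8, D:5, E:13, F:14 → nearest is D
(13, 23) — d to each: A:7, B:8, C:10, D:23, E:18, F:6 → nearest is F
(7, 9) — d to each: A:21, B:14, C:6, D:9, E:14, F:12 → nearest is C
(7, 22) — d to each: A:8, B:14, C:9, D:22, E:17, F:12 → nearest is A
(16, 0) — d to each: A:30, B:19, C:13, D:4, E:5, F:19 → nearest is D
(21, 20) — d to each: A:10, B:1, C:8, D:20, E:15, F:2 → nearest is B
(2, 10) — d to each: A:20, B:19, C:11, D:10, E:19, F:17 → nearest is D
Tally — A:2, B:1, C:1, D:3, F:1. D captures the most (3).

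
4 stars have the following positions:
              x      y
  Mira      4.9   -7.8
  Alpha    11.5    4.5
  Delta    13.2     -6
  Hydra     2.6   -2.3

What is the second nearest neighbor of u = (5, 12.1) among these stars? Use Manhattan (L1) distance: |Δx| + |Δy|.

Hydra

d(u, Mira) = |5−4.9| + |12.1−(-7.8)| = 0.1 + 19.9 = 20
d(u, Alpha) = |5−11.5| + |12.1−4.5| = 6.5 + 7.6 = 14.1
d(u, Delta) = |5−13.2| + |12.1−(-6)| = 8.2 + 18.1 = 26.3
d(u, Hydra) = |5−2.6| + |12.1−(-2.3)| = 2.4 + 14.4 = 16.8
Sorted ascending: Alpha, Hydra, Mira, … — the second-nearest is Hydra.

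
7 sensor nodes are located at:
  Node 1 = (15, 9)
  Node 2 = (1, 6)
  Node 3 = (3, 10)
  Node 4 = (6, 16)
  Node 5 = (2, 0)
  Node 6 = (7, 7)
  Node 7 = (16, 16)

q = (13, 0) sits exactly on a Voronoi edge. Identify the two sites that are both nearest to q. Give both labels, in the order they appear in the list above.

Squared distances from q to each site:
d²(q, Node 1) = (13−15)² + (0−9)² = 4 + 81 = 85
d²(q, Node 2) = (13−1)² + (0−6)² = 144 + 36 = 180
d²(q, Node 3) = (13−3)² + (0−10)² = 100 + 100 = 200
d²(q, Node 4) = (13−6)² + (0−16)² = 49 + 256 = 305
d²(q, Node 5) = (13−2)² + (0−0)² = 121 + 0 = 121
d²(q, Node 6) = (13−7)² + (0−7)² = 36 + 49 = 85
d²(q, Node 7) = (13−16)² + (0−16)² = 9 + 256 = 265
q is equidistant from Node 1 and Node 6 (both at squared distance 85), and every other site is strictly farther — so q lies on the Node 1–Node 6 Voronoi edge.

Node 1 and Node 6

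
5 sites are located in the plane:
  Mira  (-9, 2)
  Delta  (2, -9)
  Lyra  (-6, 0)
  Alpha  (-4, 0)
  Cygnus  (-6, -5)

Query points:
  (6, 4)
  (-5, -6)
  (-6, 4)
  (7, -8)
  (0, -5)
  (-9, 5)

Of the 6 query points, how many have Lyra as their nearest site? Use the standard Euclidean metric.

(6, 4) — d² to each: Mira:229, Delta:185, Lyra:160, Alpha:116, Cygnus:225 → nearest is Alpha
(-5, -6) — d² to each: Mira:80, Delta:58, Lyra:37, Alpha:37, Cygnus:2 → nearest is Cygnus
(-6, 4) — d² to each: Mira:13, Delta:233, Lyra:16, Alpha:20, Cygnus:81 → nearest is Mira
(7, -8) — d² to each: Mira:356, Delta:26, Lyra:233, Alpha:185, Cygnus:178 → nearest is Delta
(0, -5) — d² to each: Mira:130, Delta:20, Lyra:61, Alpha:41, Cygnus:36 → nearest is Delta
(-9, 5) — d² to each: Mira:9, Delta:317, Lyra:34, Alpha:50, Cygnus:109 → nearest is Mira
0 of the 6 points have Lyra as nearest.

0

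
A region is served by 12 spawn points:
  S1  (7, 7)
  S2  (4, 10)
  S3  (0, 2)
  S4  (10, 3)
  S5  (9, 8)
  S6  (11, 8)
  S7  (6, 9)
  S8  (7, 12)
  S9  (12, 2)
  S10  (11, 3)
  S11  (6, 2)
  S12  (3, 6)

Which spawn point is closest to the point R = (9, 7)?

S5

Squared Euclidean distances:
|RS1|² = (9−7)² + (7−7)² = 4 + 0 = 4
|RS2|² = (9−4)² + (7−10)² = 25 + 9 = 34
|RS3|² = (9−0)² + (7−2)² = 81 + 25 = 106
|RS4|² = (9−10)² + (7−3)² = 1 + 16 = 17
|RS5|² = (9−9)² + (7−8)² = 0 + 1 = 1
|RS6|² = (9−11)² + (7−8)² = 4 + 1 = 5
|RS7|² = (9−6)² + (7−9)² = 9 + 4 = 13
|RS8|² = (9−7)² + (7−12)² = 4 + 25 = 29
|RS9|² = (9−12)² + (7−2)² = 9 + 25 = 34
d²(R, S10) = (9−11)² + (7−3)² = 4 + 16 = 20
d²(R, S11) = (9−6)² + (7−2)² = 9 + 25 = 34
d²(R, S12) = (9−3)² + (7−6)² = 36 + 1 = 37
The smallest is to S5, so R lies in the Voronoi region of S5.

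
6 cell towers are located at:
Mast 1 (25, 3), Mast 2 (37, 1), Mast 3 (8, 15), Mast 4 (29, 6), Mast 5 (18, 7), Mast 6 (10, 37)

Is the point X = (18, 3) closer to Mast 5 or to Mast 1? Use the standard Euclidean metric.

Compare squared distances:
d²(X, Mast 5) = (18−18)² + (3−7)² = 0 + 16 = 16
d²(X, Mast 1) = (18−25)² + (3−3)² = 49 + 0 = 49
16 < 49, so Mast 5 is closer.

Mast 5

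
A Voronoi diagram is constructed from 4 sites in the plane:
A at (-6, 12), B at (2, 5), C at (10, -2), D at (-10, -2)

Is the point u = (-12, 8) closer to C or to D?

Compare squared distances:
|uC|² = (-12−10)² + (8−(-2))² = 484 + 100 = 584
|uD|² = (-12−(-10))² + (8−(-2))² = 4 + 100 = 104
584 > 104, so D is closer.

D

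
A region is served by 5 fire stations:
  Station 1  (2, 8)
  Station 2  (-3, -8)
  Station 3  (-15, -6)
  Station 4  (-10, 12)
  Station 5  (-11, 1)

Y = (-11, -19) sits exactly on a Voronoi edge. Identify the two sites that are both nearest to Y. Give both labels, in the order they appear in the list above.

Squared distances from Y to each site:
d²(Y, Station 1) = (-11−2)² + (-19−8)² = 169 + 729 = 898
d²(Y, Station 2) = (-11−(-3))² + (-19−(-8))² = 64 + 121 = 185
d²(Y, Station 3) = (-11−(-15))² + (-19−(-6))² = 16 + 169 = 185
d²(Y, Station 4) = (-11−(-10))² + (-19−12)² = 1 + 961 = 962
d²(Y, Station 5) = (-11−(-11))² + (-19−1)² = 0 + 400 = 400
Y is equidistant from Station 2 and Station 3 (both at squared distance 185), and every other site is strictly farther — so Y lies on the Station 2–Station 3 Voronoi edge.

Station 2 and Station 3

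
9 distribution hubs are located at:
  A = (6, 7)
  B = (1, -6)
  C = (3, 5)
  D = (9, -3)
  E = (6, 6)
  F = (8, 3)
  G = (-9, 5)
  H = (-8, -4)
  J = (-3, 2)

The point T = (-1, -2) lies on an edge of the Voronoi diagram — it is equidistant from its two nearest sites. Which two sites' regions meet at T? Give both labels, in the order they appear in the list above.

B and J

Squared distances from T to each site:
|TA|² = 49 + 81 = 130
|TB|² = 4 + 16 = 20
|TC|² = 16 + 49 = 65
|TD|² = 100 + 1 = 101
|TE|² = 49 + 64 = 113
|TF|² = 81 + 25 = 106
|TG|² = 64 + 49 = 113
|TH|² = 49 + 4 = 53
|TJ|² = 4 + 16 = 20
T is equidistant from B and J (both at squared distance 20), and every other site is strictly farther — so T lies on the B–J Voronoi edge.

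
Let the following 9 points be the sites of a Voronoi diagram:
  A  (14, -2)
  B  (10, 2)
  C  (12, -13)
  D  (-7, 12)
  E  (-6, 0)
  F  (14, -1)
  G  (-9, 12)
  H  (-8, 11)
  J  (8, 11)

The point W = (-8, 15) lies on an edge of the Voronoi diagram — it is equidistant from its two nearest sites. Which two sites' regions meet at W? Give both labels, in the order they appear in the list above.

Squared distances from W to each site:
|WA|² = (-8−14)² + (15−(-2))² = 484 + 289 = 773
|WB|² = (-8−10)² + (15−2)² = 324 + 169 = 493
|WC|² = (-8−12)² + (15−(-13))² = 400 + 784 = 1184
|WD|² = (-8−(-7))² + (15−12)² = 1 + 9 = 10
|WE|² = (-8−(-6))² + (15−0)² = 4 + 225 = 229
|WF|² = (-8−14)² + (15−(-1))² = 484 + 256 = 740
|WG|² = (-8−(-9))² + (15−12)² = 1 + 9 = 10
|WH|² = (-8−(-8))² + (15−11)² = 0 + 16 = 16
|WJ|² = (-8−8)² + (15−11)² = 256 + 16 = 272
W is equidistant from D and G (both at squared distance 10), and every other site is strictly farther — so W lies on the D–G Voronoi edge.

D and G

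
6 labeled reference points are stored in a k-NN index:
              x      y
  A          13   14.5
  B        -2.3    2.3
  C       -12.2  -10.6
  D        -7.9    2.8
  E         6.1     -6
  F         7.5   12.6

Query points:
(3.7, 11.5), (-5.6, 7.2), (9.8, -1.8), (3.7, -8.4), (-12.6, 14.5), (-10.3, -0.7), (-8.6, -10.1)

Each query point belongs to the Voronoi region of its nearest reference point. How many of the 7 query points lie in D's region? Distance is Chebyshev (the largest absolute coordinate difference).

(3.7, 11.5) — d to each: A:9.3, B:9.2, C:22.1, D:11.6, E:17.5, F:3.8 → nearest is F
(-5.6, 7.2) — d to each: A:18.6, B:4.9, C:17.8, D:4.4, E:13.2, F:13.1 → nearest is D
(9.8, -1.8) — d to each: A:16.3, B:12.1, C:22, D:17.7, E:4.2, F:14.4 → nearest is E
(3.7, -8.4) — d to each: A:22.9, B:10.7, C:15.9, D:11.6, E:2.4, F:21 → nearest is E
(-12.6, 14.5) — d to each: A:25.6, B:12.2, C:25.1, D:11.7, E:20.5, F:20.1 → nearest is D
(-10.3, -0.7) — d to each: A:23.3, B:8, C:9.9, D:3.5, E:16.4, F:17.8 → nearest is D
(-8.6, -10.1) — d to each: A:24.6, B:12.4, C:3.6, D:12.9, E:14.7, F:22.7 → nearest is C
3 of the 7 points have D as nearest.

3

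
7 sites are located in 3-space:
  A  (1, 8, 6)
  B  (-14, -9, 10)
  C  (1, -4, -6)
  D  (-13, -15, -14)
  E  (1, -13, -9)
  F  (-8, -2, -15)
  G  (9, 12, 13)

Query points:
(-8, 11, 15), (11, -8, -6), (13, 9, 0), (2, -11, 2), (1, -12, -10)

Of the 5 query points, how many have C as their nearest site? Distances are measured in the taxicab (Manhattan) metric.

1

(-8, 11, 15) — d to each: A:21, B:31, C:45, D:60, E:57, F:43, G:20 → nearest is G
(11, -8, -6) — d to each: A:38, B:42, C:14, D:39, E:18, F:34, G:41 → nearest is C
(13, 9, 0) — d to each: A:19, B:55, C:31, D:64, E:43, F:47, G:20 → nearest is A
(2, -11, 2) — d to each: A:24, B:26, C:16, D:35, E:14, F:36, G:41 → nearest is E
(1, -12, -10) — d to each: A:36, B:38, C:12, D:21, E:2, F:24, G:55 → nearest is E
1 of the 5 points has C as nearest.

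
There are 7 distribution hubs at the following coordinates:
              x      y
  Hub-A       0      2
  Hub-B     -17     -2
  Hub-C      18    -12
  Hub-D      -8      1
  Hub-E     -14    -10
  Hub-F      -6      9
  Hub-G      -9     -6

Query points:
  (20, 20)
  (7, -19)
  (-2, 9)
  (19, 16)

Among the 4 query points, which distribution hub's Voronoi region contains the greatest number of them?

Hub-A

(20, 20) — d² to each: Hub-A:724, Hub-B:1853, Hub-C:1028, Hub-D:1145, Hub-E:2056, Hub-F:797, Hub-G:1517 → nearest is Hub-A
(7, -19) — d² to each: Hub-A:490, Hub-B:865, Hub-C:170, Hub-D:625, Hub-E:522, Hub-F:953, Hub-G:425 → nearest is Hub-C
(-2, 9) — d² to each: Hub-A:53, Hub-B:346, Hub-C:841, Hub-D:100, Hub-E:505, Hub-F:16, Hub-G:274 → nearest is Hub-F
(19, 16) — d² to each: Hub-A:557, Hub-B:1620, Hub-C:785, Hub-D:954, Hub-E:1765, Hub-F:674, Hub-G:1268 → nearest is Hub-A
Tally — Hub-A:2, Hub-C:1, Hub-F:1. Hub-A captures the most (2).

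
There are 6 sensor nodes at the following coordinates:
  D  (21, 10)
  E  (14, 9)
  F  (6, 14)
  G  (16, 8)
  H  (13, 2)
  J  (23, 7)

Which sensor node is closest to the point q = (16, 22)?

F

Squared Euclidean distances:
|qD|² = (16−21)² + (22−10)² = 25 + 144 = 169
|qE|² = (16−14)² + (22−9)² = 4 + 169 = 173
|qF|² = (16−6)² + (22−14)² = 100 + 64 = 164
|qG|² = (16−16)² + (22−8)² = 0 + 196 = 196
|qH|² = (16−13)² + (22−2)² = 9 + 400 = 409
|qJ|² = (16−23)² + (22−7)² = 49 + 225 = 274
Minimum is at F.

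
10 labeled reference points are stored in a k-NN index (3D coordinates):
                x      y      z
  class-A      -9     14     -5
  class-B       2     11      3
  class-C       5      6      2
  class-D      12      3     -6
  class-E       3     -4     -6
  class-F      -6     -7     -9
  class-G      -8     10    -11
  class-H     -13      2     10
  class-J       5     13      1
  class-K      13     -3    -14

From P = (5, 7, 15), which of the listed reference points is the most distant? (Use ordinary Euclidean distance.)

class-K

Squared Euclidean distances:
d²(P, class-A) = 196 + 49 + 400 = 645
d²(P, class-B) = 9 + 16 + 144 = 169
d²(P, class-C) = 0 + 1 + 169 = 170
d²(P, class-D) = 49 + 16 + 441 = 506
d²(P, class-E) = 4 + 121 + 441 = 566
d²(P, class-F) = 121 + 196 + 576 = 893
d²(P, class-G) = 169 + 9 + 676 = 854
d²(P, class-H) = 324 + 25 + 25 = 374
d²(P, class-J) = 0 + 36 + 196 = 232
d²(P, class-K) = 64 + 100 + 841 = 1005
The largest is to class-K.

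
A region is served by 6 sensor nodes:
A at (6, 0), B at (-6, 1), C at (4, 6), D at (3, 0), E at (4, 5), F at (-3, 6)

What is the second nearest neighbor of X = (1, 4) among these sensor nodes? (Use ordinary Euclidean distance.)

C

Since √ is increasing, it suffices to compare squared distances:
|XA|² = (1−6)² + (4−0)² = 25 + 16 = 41
|XB|² = (1−(-6))² + (4−1)² = 49 + 9 = 58
|XC|² = (1−4)² + (4−6)² = 9 + 4 = 13
|XD|² = (1−3)² + (4−0)² = 4 + 16 = 20
|XE|² = (1−4)² + (4−5)² = 9 + 1 = 10
|XF|² = (1−(-3))² + (4−6)² = 16 + 4 = 20
Sorted ascending: E, C, D, … — the second-nearest is C.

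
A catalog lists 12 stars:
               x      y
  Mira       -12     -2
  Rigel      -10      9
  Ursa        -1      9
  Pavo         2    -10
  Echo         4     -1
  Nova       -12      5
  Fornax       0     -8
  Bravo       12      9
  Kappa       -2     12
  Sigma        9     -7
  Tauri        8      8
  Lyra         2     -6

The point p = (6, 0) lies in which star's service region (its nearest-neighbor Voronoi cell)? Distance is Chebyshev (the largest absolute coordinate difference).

d(p, Mira) = max(18, 2) = 18
d(p, Rigel) = max(16, 9) = 16
d(p, Ursa) = max(7, 9) = 9
d(p, Pavo) = max(4, 10) = 10
d(p, Echo) = max(2, 1) = 2
d(p, Nova) = max(18, 5) = 18
d(p, Fornax) = max(6, 8) = 8
d(p, Bravo) = max(6, 9) = 9
d(p, Kappa) = max(8, 12) = 12
d(p, Sigma) = max(3, 7) = 7
d(p, Tauri) = max(2, 8) = 8
d(p, Lyra) = max(4, 6) = 6
The smallest is to Echo, so p lies in the Voronoi region of Echo.

Echo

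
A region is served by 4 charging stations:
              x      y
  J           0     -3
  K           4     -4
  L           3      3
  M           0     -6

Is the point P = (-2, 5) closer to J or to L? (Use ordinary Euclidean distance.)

Compare squared distances:
|PJ|² = (-2−0)² + (5−(-3))² = 4 + 64 = 68
|PL|² = (-2−3)² + (5−3)² = 25 + 4 = 29
68 > 29, so L is closer.

L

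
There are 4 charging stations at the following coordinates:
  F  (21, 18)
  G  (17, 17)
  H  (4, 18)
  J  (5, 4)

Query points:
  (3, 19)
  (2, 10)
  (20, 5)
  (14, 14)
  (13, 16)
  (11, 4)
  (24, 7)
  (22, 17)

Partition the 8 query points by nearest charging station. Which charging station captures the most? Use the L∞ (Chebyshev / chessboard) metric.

G

(3, 19) — d to each: F:18, G:14, H:1, J:15 → nearest is H
(2, 10) — d to each: F:19, G:15, H:8, J:6 → nearest is J
(20, 5) — d to each: F:13, G:12, H:16, J:15 → nearest is G
(14, 14) — d to each: F:7, G:3, H:10, J:10 → nearest is G
(13, 16) — d to each: F:8, G:4, H:9, J:12 → nearest is G
(11, 4) — d to each: F:14, G:13, H:14, J:6 → nearest is J
(24, 7) — d to each: F:11, G:10, H:20, J:19 → nearest is G
(22, 17) — d to each: F:1, G:5, H:18, J:17 → nearest is F
Tally — F:1, G:4, H:1, J:2. G captures the most (4).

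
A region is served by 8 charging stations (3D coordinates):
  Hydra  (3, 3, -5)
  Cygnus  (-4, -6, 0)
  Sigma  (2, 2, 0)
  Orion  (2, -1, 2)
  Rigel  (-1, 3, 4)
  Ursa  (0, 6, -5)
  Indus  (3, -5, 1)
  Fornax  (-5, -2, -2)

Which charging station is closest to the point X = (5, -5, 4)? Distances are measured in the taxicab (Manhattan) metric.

d(X, Hydra) = |5−3| + |-5−3| + |4−(-5)| = 2 + 8 + 9 = 19
d(X, Cygnus) = |5−(-4)| + |-5−(-6)| + |4−0| = 9 + 1 + 4 = 14
d(X, Sigma) = |5−2| + |-5−2| + |4−0| = 3 + 7 + 4 = 14
d(X, Orion) = |5−2| + |-5−(-1)| + |4−2| = 3 + 4 + 2 = 9
d(X, Rigel) = |5−(-1)| + |-5−3| + |4−4| = 6 + 8 + 0 = 14
d(X, Ursa) = |5−0| + |-5−6| + |4−(-5)| = 5 + 11 + 9 = 25
d(X, Indus) = |5−3| + |-5−(-5)| + |4−1| = 2 + 0 + 3 = 5
d(X, Fornax) = |5−(-5)| + |-5−(-2)| + |4−(-2)| = 10 + 3 + 6 = 19
Minimum is at Indus.

Indus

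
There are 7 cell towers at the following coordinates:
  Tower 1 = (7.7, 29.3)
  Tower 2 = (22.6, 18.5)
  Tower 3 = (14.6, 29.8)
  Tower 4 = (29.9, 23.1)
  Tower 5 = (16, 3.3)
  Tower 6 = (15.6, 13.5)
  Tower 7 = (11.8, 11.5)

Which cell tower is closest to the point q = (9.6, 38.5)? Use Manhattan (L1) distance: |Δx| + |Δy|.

Tower 1

d(q, Tower 1) = |9.6−7.7| + |38.5−29.3| = 1.9 + 9.2 = 11.1
d(q, Tower 2) = |9.6−22.6| + |38.5−18.5| = 13 + 20 = 33
d(q, Tower 3) = |9.6−14.6| + |38.5−29.8| = 5 + 8.7 = 13.7
d(q, Tower 4) = |9.6−29.9| + |38.5−23.1| = 20.3 + 15.4 = 35.7
d(q, Tower 5) = |9.6−16| + |38.5−3.3| = 6.4 + 35.2 = 41.6
d(q, Tower 6) = |9.6−15.6| + |38.5−13.5| = 6 + 25 = 31
d(q, Tower 7) = |9.6−11.8| + |38.5−11.5| = 2.2 + 27 = 29.2
The smallest is to Tower 1, so q lies in the Voronoi region of Tower 1.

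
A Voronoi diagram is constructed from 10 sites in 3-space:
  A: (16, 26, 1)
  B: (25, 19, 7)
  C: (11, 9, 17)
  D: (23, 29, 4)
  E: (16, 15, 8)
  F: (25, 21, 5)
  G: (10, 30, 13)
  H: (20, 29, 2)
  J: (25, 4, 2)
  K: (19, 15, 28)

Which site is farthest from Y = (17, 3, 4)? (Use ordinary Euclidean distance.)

Since √ is increasing, it suffices to compare squared distances:
|YA|² = (17−16)² + (3−26)² + (4−1)² = 1 + 529 + 9 = 539
|YB|² = (17−25)² + (3−19)² + (4−7)² = 64 + 256 + 9 = 329
|YC|² = (17−11)² + (3−9)² + (4−17)² = 36 + 36 + 169 = 241
|YD|² = (17−23)² + (3−29)² + (4−4)² = 36 + 676 + 0 = 712
|YE|² = (17−16)² + (3−15)² + (4−8)² = 1 + 144 + 16 = 161
|YF|² = (17−25)² + (3−21)² + (4−5)² = 64 + 324 + 1 = 389
|YG|² = (17−10)² + (3−30)² + (4−13)² = 49 + 729 + 81 = 859
|YH|² = (17−20)² + (3−29)² + (4−2)² = 9 + 676 + 4 = 689
|YJ|² = (17−25)² + (3−4)² + (4−2)² = 64 + 1 + 4 = 69
|YK|² = (17−19)² + (3−15)² + (4−28)² = 4 + 144 + 576 = 724
The largest is to G.

G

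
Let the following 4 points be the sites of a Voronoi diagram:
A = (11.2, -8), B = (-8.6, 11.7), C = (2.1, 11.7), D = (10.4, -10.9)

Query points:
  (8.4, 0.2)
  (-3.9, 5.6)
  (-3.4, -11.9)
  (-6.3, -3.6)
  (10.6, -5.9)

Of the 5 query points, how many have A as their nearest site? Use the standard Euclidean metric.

2

(8.4, 0.2) — d² to each: A:75.08, B:421.25, C:171.94, D:127.21 → nearest is A
(-3.9, 5.6) — d² to each: A:412.97, B:59.3, C:73.21, D:476.74 → nearest is B
(-3.4, -11.9) — d² to each: A:228.37, B:584, C:587.21, D:191.44 → nearest is D
(-6.3, -3.6) — d² to each: A:325.61, B:239.38, C:304.65, D:332.18 → nearest is B
(10.6, -5.9) — d² to each: A:4.77, B:678.4, C:382.01, D:25.04 → nearest is A
2 of the 5 points have A as nearest.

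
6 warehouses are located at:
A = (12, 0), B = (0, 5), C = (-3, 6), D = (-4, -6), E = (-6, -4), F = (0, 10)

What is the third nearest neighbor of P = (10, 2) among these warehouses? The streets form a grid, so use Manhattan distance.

C

d(P,A) = |10−12| + |2−0| = 2 + 2 = 4
d(P,B) = |10−0| + |2−5| = 10 + 3 = 13
d(P,C) = |10−(-3)| + |2−6| = 13 + 4 = 17
d(P,D) = |10−(-4)| + |2−(-6)| = 14 + 8 = 22
d(P,E) = |10−(-6)| + |2−(-4)| = 16 + 6 = 22
d(P,F) = |10−0| + |2−10| = 10 + 8 = 18
Sorted ascending: A, B, C, F, … — the third-nearest is C.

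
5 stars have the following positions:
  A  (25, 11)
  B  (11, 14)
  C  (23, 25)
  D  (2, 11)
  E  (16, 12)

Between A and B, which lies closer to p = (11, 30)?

B

Compare squared distances:
|pA|² = (11−25)² + (30−11)² = 196 + 361 = 557
|pB|² = (11−11)² + (30−14)² = 0 + 256 = 256
557 > 256, so B is closer.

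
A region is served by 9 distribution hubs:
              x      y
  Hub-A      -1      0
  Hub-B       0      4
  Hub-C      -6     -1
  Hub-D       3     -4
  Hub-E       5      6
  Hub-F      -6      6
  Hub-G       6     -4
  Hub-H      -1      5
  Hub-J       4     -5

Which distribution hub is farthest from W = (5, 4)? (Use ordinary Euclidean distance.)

Compare squared distances (the ordering matches that of the actual distances):
d²(W, Hub-A) = 36 + 16 = 52
d²(W, Hub-B) = 25 + 0 = 25
d²(W, Hub-C) = 121 + 25 = 146
d²(W, Hub-D) = 4 + 64 = 68
d²(W, Hub-E) = 0 + 4 = 4
d²(W, Hub-F) = 121 + 4 = 125
d²(W, Hub-G) = 1 + 64 = 65
d²(W, Hub-H) = 36 + 1 = 37
d²(W, Hub-J) = 1 + 81 = 82
The largest is to Hub-C.

Hub-C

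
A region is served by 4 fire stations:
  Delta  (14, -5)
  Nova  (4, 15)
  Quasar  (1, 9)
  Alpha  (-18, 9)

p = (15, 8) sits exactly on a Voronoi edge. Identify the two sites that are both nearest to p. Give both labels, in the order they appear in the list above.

Squared distances from p to each site:
d²(p, Delta) = 1 + 169 = 170
d²(p, Nova) = 121 + 49 = 170
d²(p, Quasar) = 196 + 1 = 197
d²(p, Alpha) = 1089 + 1 = 1090
p is equidistant from Delta and Nova (both at squared distance 170), and every other site is strictly farther — so p lies on the Delta–Nova Voronoi edge.

Delta and Nova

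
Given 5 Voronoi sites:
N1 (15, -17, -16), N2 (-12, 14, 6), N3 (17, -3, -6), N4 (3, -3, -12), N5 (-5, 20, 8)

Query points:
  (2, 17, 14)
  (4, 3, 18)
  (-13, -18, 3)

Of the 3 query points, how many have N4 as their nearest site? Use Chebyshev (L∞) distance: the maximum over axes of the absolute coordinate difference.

1

(2, 17, 14) — d to each: N1:34, N2:14, N3:20, N4:26, N5:7 → nearest is N5
(4, 3, 18) — d to each: N1:34, N2:16, N3:24, N4:30, N5:17 → nearest is N2
(-13, -18, 3) — d to each: N1:28, N2:32, N3:30, N4:16, N5:38 → nearest is N4
1 of the 3 points has N4 as nearest.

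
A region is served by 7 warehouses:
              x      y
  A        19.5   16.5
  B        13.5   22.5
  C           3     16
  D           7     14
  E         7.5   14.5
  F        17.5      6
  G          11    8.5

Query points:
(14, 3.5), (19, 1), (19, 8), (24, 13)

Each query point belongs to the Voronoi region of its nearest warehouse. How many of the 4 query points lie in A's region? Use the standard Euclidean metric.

(14, 3.5) — d² to each: A:199.25, B:361.25, C:277.25, D:159.25, E:163.25, F:18.5, G:34 → nearest is F
(19, 1) — d² to each: A:240.5, B:492.5, C:481, D:313, E:314.5, F:27.25, G:120.25 → nearest is F
(19, 8) — d² to each: A:72.5, B:240.5, C:320, D:180, E:174.5, F:6.25, G:64.25 → nearest is F
(24, 13) — d² to each: A:32.5, B:200.5, C:450, D:290, E:274.5, F:91.25, G:189.25 → nearest is A
1 of the 4 points has A as nearest.

1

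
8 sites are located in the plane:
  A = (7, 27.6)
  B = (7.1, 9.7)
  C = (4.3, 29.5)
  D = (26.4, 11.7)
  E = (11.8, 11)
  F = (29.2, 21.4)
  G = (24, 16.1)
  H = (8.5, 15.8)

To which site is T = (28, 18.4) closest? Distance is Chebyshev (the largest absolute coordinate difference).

F

d(T,A) = max(21, 9.2) = 21
d(T,B) = max(20.9, 8.7) = 20.9
d(T,C) = max(23.7, 11.1) = 23.7
d(T,D) = max(1.6, 6.7) = 6.7
d(T,E) = max(16.2, 7.4) = 16.2
d(T,F) = max(1.2, 3) = 3
d(T,G) = max(4, 2.3) = 4
d(T,H) = max(19.5, 2.6) = 19.5
F is nearest.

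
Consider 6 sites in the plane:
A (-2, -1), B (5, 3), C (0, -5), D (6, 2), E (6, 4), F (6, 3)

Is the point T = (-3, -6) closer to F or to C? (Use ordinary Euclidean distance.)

C

Compare squared distances:
|TF|² = (-3−6)² + (-6−3)² = 81 + 81 = 162
|TC|² = (-3−0)² + (-6−(-5))² = 9 + 1 = 10
162 > 10, so C is closer.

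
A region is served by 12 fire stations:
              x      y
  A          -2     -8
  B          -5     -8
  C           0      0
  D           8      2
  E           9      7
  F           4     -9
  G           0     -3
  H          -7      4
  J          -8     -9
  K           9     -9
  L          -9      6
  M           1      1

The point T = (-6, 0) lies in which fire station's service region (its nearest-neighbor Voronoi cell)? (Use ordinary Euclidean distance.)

Compare squared distances (the ordering matches that of the actual distances):
|TA|² = (-6−(-2))² + (0−(-8))² = 16 + 64 = 80
|TB|² = (-6−(-5))² + (0−(-8))² = 1 + 64 = 65
|TC|² = (-6−0)² + (0−0)² = 36 + 0 = 36
|TD|² = (-6−8)² + (0−2)² = 196 + 4 = 200
|TE|² = (-6−9)² + (0−7)² = 225 + 49 = 274
|TF|² = (-6−4)² + (0−(-9))² = 100 + 81 = 181
|TG|² = (-6−0)² + (0−(-3))² = 36 + 9 = 45
|TH|² = (-6−(-7))² + (0−4)² = 1 + 16 = 17
|TJ|² = (-6−(-8))² + (0−(-9))² = 4 + 81 = 85
|TK|² = (-6−9)² + (0−(-9))² = 225 + 81 = 306
|TL|² = (-6−(-9))² + (0−6)² = 9 + 36 = 45
|TM|² = (-6−1)² + (0−1)² = 49 + 1 = 50
The smallest is to H, so T lies in the Voronoi region of H.

H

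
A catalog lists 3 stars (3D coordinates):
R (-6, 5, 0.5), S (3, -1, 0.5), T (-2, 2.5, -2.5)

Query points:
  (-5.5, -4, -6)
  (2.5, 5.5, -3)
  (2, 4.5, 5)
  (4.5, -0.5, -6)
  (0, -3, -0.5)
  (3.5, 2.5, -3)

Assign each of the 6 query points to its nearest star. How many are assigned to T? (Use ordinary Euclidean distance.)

(-5.5, -4, -6) — d² to each: R:123.5, S:123.5, T:66.75 → nearest is T
(2.5, 5.5, -3) — d² to each: R:84.75, S:54.75, T:29.5 → nearest is T
(2, 4.5, 5) — d² to each: R:84.5, S:51.5, T:76.25 → nearest is S
(4.5, -0.5, -6) — d² to each: R:182.75, S:44.75, T:63.5 → nearest is S
(0, -3, -0.5) — d² to each: R:101, S:14, T:38.25 → nearest is S
(3.5, 2.5, -3) — d² to each: R:108.75, S:24.75, T:30.5 → nearest is S
2 of the 6 points have T as nearest.

2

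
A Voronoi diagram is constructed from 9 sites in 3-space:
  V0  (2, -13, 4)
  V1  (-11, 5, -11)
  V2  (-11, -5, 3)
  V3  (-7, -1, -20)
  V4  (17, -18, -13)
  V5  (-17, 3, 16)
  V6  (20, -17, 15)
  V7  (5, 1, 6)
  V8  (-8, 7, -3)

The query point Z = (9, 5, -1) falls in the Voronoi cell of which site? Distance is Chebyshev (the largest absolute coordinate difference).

d(Z,V0) = max(7, 18, 5) = 18
d(Z,V1) = max(20, 0, 10) = 20
d(Z,V2) = max(20, 10, 4) = 20
d(Z,V3) = max(16, 6, 19) = 19
d(Z,V4) = max(8, 23, 12) = 23
d(Z,V5) = max(26, 2, 17) = 26
d(Z,V6) = max(11, 22, 16) = 22
d(Z,V7) = max(4, 4, 7) = 7
d(Z,V8) = max(17, 2, 2) = 17
Minimum is at V7.

V7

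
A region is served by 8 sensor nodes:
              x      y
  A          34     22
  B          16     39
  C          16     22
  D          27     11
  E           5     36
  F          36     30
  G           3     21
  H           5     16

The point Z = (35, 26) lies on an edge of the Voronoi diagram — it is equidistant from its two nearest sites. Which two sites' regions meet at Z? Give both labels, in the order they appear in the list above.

A and F

Squared distances from Z to each site:
|ZA|² = 1 + 16 = 17
|ZB|² = 361 + 169 = 530
|ZC|² = 361 + 16 = 377
|ZD|² = 64 + 225 = 289
|ZE|² = 900 + 100 = 1000
|ZF|² = 1 + 16 = 17
|ZG|² = 1024 + 25 = 1049
|ZH|² = 900 + 100 = 1000
Z is equidistant from A and F (both at squared distance 17), and every other site is strictly farther — so Z lies on the A–F Voronoi edge.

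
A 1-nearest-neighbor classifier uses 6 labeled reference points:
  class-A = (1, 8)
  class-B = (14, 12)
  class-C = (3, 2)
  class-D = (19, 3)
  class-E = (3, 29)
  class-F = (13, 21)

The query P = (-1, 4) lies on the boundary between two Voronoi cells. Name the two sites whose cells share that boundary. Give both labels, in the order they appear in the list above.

class-A and class-C

Squared distances from P to each site:
d²(P, class-A) = 4 + 16 = 20
d²(P, class-B) = 225 + 64 = 289
d²(P, class-C) = 16 + 4 = 20
d²(P, class-D) = 400 + 1 = 401
d²(P, class-E) = 16 + 625 = 641
d²(P, class-F) = 196 + 289 = 485
P is equidistant from class-A and class-C (both at squared distance 20), and every other site is strictly farther — so P lies on the class-A–class-C Voronoi edge.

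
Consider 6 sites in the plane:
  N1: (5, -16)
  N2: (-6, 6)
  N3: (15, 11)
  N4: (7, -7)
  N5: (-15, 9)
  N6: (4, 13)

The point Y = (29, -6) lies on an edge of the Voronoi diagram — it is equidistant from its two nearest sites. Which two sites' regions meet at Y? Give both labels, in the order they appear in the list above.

N3 and N4

Squared distances from Y to each site:
|YN1|² = (29−5)² + (-6−(-16))² = 576 + 100 = 676
|YN2|² = (29−(-6))² + (-6−6)² = 1225 + 144 = 1369
|YN3|² = (29−15)² + (-6−11)² = 196 + 289 = 485
|YN4|² = (29−7)² + (-6−(-7))² = 484 + 1 = 485
|YN5|² = (29−(-15))² + (-6−9)² = 1936 + 225 = 2161
|YN6|² = (29−4)² + (-6−13)² = 625 + 361 = 986
Y is equidistant from N3 and N4 (both at squared distance 485), and every other site is strictly farther — so Y lies on the N3–N4 Voronoi edge.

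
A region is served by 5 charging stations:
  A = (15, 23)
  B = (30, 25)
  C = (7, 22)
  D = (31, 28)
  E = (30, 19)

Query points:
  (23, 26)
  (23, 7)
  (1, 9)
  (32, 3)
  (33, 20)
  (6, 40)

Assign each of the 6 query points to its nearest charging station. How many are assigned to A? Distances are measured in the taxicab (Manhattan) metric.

(23, 26) — d to each: A:11, B:8, C:20, D:10, E:14 → nearest is B
(23, 7) — d to each: A:24, B:25, C:31, D:29, E:19 → nearest is E
(1, 9) — d to each: A:28, B:45, C:19, D:49, E:39 → nearest is C
(32, 3) — d to each: A:37, B:24, C:44, D:26, E:18 → nearest is E
(33, 20) — d to each: A:21, B:8, C:28, D:10, E:4 → nearest is E
(6, 40) — d to each: A:26, B:39, C:19, D:37, E:45 → nearest is C
0 of the 6 points have A as nearest.

0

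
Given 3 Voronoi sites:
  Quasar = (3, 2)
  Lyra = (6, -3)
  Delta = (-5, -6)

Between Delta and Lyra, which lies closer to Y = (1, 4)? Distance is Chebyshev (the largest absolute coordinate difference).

Lyra

d(Y, Delta) = max(6, 10) = 10
d(Y, Lyra) = max(5, 7) = 7
10 > 7, so Lyra is closer.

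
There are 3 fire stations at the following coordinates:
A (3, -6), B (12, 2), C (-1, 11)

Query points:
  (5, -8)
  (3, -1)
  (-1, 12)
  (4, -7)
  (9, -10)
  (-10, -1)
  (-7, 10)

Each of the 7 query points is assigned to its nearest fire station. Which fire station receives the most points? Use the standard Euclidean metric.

A

(5, -8) — d² to each: A:8, B:149, C:397 → nearest is A
(3, -1) — d² to each: A:25, B:90, C:160 → nearest is A
(-1, 12) — d² to each: A:340, B:269, C:1 → nearest is C
(4, -7) — d² to each: A:2, B:145, C:349 → nearest is A
(9, -10) — d² to each: A:52, B:153, C:541 → nearest is A
(-10, -1) — d² to each: A:194, B:493, C:225 → nearest is A
(-7, 10) — d² to each: A:356, B:425, C:37 → nearest is C
Tally — A:5, C:2. A captures the most (5).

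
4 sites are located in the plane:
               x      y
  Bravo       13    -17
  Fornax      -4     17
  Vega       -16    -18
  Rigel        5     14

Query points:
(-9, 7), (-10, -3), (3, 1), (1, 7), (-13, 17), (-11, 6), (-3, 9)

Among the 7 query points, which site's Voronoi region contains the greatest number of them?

Fornax

(-9, 7) — d² to each: Bravo:1060, Fornax:125, Vega:674, Rigel:245 → nearest is Fornax
(-10, -3) — d² to each: Bravo:725, Fornax:436, Vega:261, Rigel:514 → nearest is Vega
(3, 1) — d² to each: Bravo:424, Fornax:305, Vega:722, Rigel:173 → nearest is Rigel
(1, 7) — d² to each: Bravo:720, Fornax:125, Vega:914, Rigel:65 → nearest is Rigel
(-13, 17) — d² to each: Bravo:1832, Fornax:81, Vega:1234, Rigel:333 → nearest is Fornax
(-11, 6) — d² to each: Bravo:1105, Fornax:170, Vega:601, Rigel:320 → nearest is Fornax
(-3, 9) — d² to each: Bravo:932, Fornax:65, Vega:898, Rigel:89 → nearest is Fornax
Tally — Fornax:4, Vega:1, Rigel:2. Fornax captures the most (4).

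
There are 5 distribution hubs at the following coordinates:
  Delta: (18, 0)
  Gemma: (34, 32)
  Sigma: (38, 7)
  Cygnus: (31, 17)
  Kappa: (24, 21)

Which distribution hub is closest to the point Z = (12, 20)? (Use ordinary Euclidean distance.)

Kappa

Compare squared distances (the ordering matches that of the actual distances):
d²(Z, Delta) = (12−18)² + (20−0)² = 36 + 400 = 436
d²(Z, Gemma) = (12−34)² + (20−32)² = 484 + 144 = 628
d²(Z, Sigma) = (12−38)² + (20−7)² = 676 + 169 = 845
d²(Z, Cygnus) = (12−31)² + (20−17)² = 361 + 9 = 370
d²(Z, Kappa) = (12−24)² + (20−21)² = 144 + 1 = 145
Minimum is at Kappa.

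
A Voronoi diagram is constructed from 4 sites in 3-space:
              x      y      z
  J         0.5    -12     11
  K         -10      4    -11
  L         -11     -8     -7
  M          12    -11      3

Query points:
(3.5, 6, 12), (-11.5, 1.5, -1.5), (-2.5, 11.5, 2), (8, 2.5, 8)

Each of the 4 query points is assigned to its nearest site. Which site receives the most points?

K

(3.5, 6, 12) — d² to each: J:334, K:715.25, L:767.25, M:442.25 → nearest is J
(-11.5, 1.5, -1.5) — d² to each: J:482.5, K:98.75, L:120.75, M:728.75 → nearest is K
(-2.5, 11.5, 2) — d² to each: J:642.25, K:281.5, L:533.5, M:717.5 → nearest is K
(8, 2.5, 8) — d² to each: J:275.5, K:687.25, L:696.25, M:223.25 → nearest is M
Tally — J:1, K:2, M:1. K captures the most (2).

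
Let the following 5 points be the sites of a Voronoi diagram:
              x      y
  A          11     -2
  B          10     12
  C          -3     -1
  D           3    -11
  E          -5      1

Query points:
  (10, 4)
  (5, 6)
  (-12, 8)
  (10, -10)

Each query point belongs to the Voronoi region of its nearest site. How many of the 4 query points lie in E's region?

(10, 4) — d² to each: A:37, B:64, C:194, D:274, E:234 → nearest is A
(5, 6) — d² to each: A:100, B:61, C:113, D:293, E:125 → nearest is B
(-12, 8) — d² to each: A:629, B:500, C:162, D:586, E:98 → nearest is E
(10, -10) — d² to each: A:65, B:484, C:250, D:50, E:346 → nearest is D
1 of the 4 points has E as nearest.

1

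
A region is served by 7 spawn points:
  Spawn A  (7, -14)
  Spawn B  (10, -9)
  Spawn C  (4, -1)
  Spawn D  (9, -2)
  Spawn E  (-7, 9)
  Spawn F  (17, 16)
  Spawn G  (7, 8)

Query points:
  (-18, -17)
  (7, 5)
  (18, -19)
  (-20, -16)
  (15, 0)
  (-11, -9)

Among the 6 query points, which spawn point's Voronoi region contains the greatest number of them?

Spawn A

(-18, -17) — d² to each: Spawn A:634, Spawn B:848, Spawn C:740, Spawn D:954, Spawn E:797, Spawn F:2314, Spawn G:1250 → nearest is Spawn A
(7, 5) — d² to each: Spawn A:361, Spawn B:205, Spawn C:45, Spawn D:53, Spawn E:212, Spawn F:221, Spawn G:9 → nearest is Spawn G
(18, -19) — d² to each: Spawn A:146, Spawn B:164, Spawn C:520, Spawn D:370, Spawn E:1409, Spawn F:1226, Spawn G:850 → nearest is Spawn A
(-20, -16) — d² to each: Spawn A:733, Spawn B:949, Spawn C:801, Spawn D:1037, Spawn E:794, Spawn F:2393, Spawn G:1305 → nearest is Spawn A
(15, 0) — d² to each: Spawn A:260, Spawn B:106, Spawn C:122, Spawn D:40, Spawn E:565, Spawn F:260, Spawn G:128 → nearest is Spawn D
(-11, -9) — d² to each: Spawn A:349, Spawn B:441, Spawn C:289, Spawn D:449, Spawn E:340, Spawn F:1409, Spawn G:613 → nearest is Spawn C
Tally — Spawn A:3, Spawn C:1, Spawn D:1, Spawn G:1. Spawn A captures the most (3).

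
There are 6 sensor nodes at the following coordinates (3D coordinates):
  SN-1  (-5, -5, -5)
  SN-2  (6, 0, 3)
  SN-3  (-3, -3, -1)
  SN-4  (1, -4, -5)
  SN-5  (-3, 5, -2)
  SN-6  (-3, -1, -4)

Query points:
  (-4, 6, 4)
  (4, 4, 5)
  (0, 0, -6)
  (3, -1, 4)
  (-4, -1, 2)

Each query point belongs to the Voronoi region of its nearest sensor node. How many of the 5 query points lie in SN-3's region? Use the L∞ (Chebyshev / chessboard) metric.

1

(-4, 6, 4) — d to each: SN-1:11, SN-2:10, SN-3:9, SN-4:10, SN-5:6, SN-6:8 → nearest is SN-5
(4, 4, 5) — d to each: SN-1:10, SN-2:4, SN-3:7, SN-4:10, SN-5:7, SN-6:9 → nearest is SN-2
(0, 0, -6) — d to each: SN-1:5, SN-2:9, SN-3:5, SN-4:4, SN-5:5, SN-6:3 → nearest is SN-6
(3, -1, 4) — d to each: SN-1:9, SN-2:3, SN-3:6, SN-4:9, SN-5:6, SN-6:8 → nearest is SN-2
(-4, -1, 2) — d to each: SN-1:7, SN-2:10, SN-3:3, SN-4:7, SN-5:6, SN-6:6 → nearest is SN-3
1 of the 5 points has SN-3 as nearest.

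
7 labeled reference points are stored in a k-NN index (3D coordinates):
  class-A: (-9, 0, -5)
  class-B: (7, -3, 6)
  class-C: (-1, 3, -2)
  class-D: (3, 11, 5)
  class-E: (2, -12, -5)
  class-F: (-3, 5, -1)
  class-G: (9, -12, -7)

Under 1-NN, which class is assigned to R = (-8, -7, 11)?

class-B

Squared Euclidean distances:
d²(R, class-A) = (-8−(-9))² + (-7−0)² + (11−(-5))² = 1 + 49 + 256 = 306
d²(R, class-B) = (-8−7)² + (-7−(-3))² + (11−6)² = 225 + 16 + 25 = 266
d²(R, class-C) = (-8−(-1))² + (-7−3)² + (11−(-2))² = 49 + 100 + 169 = 318
d²(R, class-D) = (-8−3)² + (-7−11)² + (11−5)² = 121 + 324 + 36 = 481
d²(R, class-E) = (-8−2)² + (-7−(-12))² + (11−(-5))² = 100 + 25 + 256 = 381
d²(R, class-F) = (-8−(-3))² + (-7−5)² + (11−(-1))² = 25 + 144 + 144 = 313
d²(R, class-G) = (-8−9)² + (-7−(-12))² + (11−(-7))² = 289 + 25 + 324 = 638
The smallest is to class-B, so R lies in the Voronoi region of class-B.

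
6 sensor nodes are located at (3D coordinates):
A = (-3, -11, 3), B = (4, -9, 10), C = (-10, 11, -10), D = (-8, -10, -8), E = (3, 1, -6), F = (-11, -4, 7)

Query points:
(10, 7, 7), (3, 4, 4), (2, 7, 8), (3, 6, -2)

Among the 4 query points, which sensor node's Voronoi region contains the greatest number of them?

(10, 7, 7) — d² to each: A:509, B:301, C:705, D:838, E:254, F:562 → nearest is E
(3, 4, 4) — d² to each: A:262, B:206, C:414, D:461, E:109, F:269 → nearest is E
(2, 7, 8) — d² to each: A:374, B:264, C:484, D:645, E:233, F:291 → nearest is E
(3, 6, -2) — d² to each: A:350, B:370, C:258, D:413, E:41, F:377 → nearest is E
Tally — E:4. E captures the most (4).

E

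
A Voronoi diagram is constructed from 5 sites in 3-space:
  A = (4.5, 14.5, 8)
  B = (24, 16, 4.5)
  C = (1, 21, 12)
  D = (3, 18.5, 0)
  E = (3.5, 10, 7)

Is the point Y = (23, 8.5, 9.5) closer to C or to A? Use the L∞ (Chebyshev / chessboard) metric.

d(Y,C) = max(22, 12.5, 2.5) = 22
d(Y,A) = max(18.5, 6, 1.5) = 18.5
22 > 18.5, so A is closer.

A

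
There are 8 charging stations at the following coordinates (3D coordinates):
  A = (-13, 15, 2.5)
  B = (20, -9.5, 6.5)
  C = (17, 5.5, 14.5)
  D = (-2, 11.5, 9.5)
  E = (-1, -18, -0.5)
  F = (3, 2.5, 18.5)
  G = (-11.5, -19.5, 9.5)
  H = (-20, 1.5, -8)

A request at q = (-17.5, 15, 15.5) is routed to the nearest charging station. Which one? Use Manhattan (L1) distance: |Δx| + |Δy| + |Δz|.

d(q,A) = 4.5 + 0 + 13 = 17.5
d(q,B) = 37.5 + 24.5 + 9 = 71
d(q,C) = 34.5 + 9.5 + 1 = 45
d(q,D) = 15.5 + 3.5 + 6 = 25
d(q,E) = 16.5 + 33 + 16 = 65.5
d(q,F) = 20.5 + 12.5 + 3 = 36
d(q,G) = 6 + 34.5 + 6 = 46.5
d(q,H) = 2.5 + 13.5 + 23.5 = 39.5
The smallest is to A, so q lies in the Voronoi region of A.

A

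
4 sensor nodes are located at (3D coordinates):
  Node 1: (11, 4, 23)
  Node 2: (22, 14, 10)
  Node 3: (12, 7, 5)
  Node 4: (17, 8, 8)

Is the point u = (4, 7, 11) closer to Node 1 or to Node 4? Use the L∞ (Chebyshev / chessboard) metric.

Node 1

d(u, Node 1) = max(7, 3, 12) = 12
d(u, Node 4) = max(13, 1, 3) = 13
12 < 13, so Node 1 is closer.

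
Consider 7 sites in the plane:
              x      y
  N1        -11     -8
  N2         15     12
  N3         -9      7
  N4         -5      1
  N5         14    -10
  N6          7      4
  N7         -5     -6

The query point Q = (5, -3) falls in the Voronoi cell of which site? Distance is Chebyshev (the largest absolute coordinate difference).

d(Q,N1) = max(16, 5) = 16
d(Q,N2) = max(10, 15) = 15
d(Q,N3) = max(14, 10) = 14
d(Q,N4) = max(10, 4) = 10
d(Q,N5) = max(9, 7) = 9
d(Q,N6) = max(2, 7) = 7
d(Q,N7) = max(10, 3) = 10
Minimum is at N6.

N6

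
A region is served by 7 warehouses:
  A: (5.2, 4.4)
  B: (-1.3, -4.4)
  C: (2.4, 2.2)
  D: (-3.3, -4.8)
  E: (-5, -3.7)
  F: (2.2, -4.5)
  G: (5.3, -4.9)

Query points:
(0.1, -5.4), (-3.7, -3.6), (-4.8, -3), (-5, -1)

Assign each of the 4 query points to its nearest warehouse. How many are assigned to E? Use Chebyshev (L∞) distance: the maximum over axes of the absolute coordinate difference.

2

(0.1, -5.4) — d to each: A:9.8, B:1.4, C:7.6, D:3.4, E:5.1, F:2.1, G:5.2 → nearest is B
(-3.7, -3.6) — d to each: A:8.9, B:2.4, C:6.1, D:1.2, E:1.3, F:5.9, G:9 → nearest is D
(-4.8, -3) — d to each: A:10, B:3.5, C:7.2, D:1.8, E:0.7, F:7, G:10.1 → nearest is E
(-5, -1) — d to each: A:10.2, B:3.7, C:7.4, D:3.8, E:2.7, F:7.2, G:10.3 → nearest is E
2 of the 4 points have E as nearest.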